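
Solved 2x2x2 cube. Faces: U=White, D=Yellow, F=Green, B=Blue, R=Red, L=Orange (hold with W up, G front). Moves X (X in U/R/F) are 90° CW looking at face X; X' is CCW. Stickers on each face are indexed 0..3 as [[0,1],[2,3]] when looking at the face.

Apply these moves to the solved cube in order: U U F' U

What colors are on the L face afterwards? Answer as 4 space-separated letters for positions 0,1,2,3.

After move 1 (U): U=WWWW F=RRGG R=BBRR B=OOBB L=GGOO
After move 2 (U): U=WWWW F=BBGG R=OORR B=GGBB L=RROO
After move 3 (F'): F=BGBG U=WWOR R=YOYR D=ROYY L=RWOW
After move 4 (U): U=OWRW F=YOBG R=GGYR B=RWBB L=BGOW
Query: L face = BGOW

Answer: B G O W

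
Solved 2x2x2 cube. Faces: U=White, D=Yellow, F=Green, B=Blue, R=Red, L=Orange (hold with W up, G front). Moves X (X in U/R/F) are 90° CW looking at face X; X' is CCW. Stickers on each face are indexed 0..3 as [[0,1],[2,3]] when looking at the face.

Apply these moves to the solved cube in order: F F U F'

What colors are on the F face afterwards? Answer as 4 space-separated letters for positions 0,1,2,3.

After move 1 (F): F=GGGG U=WWOO R=WRWR D=RRYY L=OYOY
After move 2 (F): F=GGGG U=WWYY R=OROR D=WWYY L=OROR
After move 3 (U): U=YWYW F=ORGG R=BBOR B=ORBB L=GGOR
After move 4 (F'): F=RGOG U=YWBO R=WBWR D=GRYY L=GWOY
Query: F face = RGOG

Answer: R G O G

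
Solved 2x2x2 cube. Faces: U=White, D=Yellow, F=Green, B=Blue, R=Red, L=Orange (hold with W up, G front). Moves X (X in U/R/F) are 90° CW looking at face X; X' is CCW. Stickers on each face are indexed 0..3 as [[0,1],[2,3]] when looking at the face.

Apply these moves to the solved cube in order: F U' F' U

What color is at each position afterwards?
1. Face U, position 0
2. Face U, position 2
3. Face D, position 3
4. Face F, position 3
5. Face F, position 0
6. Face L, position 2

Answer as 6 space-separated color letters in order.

Answer: G W Y G R O

Derivation:
After move 1 (F): F=GGGG U=WWOO R=WRWR D=RRYY L=OYOY
After move 2 (U'): U=WOWO F=OYGG R=GGWR B=WRBB L=BBOY
After move 3 (F'): F=YGOG U=WOGW R=RGRR D=BYYY L=BOOW
After move 4 (U): U=GWWO F=RGOG R=WRRR B=BOBB L=YGOW
Query 1: U[0] = G
Query 2: U[2] = W
Query 3: D[3] = Y
Query 4: F[3] = G
Query 5: F[0] = R
Query 6: L[2] = O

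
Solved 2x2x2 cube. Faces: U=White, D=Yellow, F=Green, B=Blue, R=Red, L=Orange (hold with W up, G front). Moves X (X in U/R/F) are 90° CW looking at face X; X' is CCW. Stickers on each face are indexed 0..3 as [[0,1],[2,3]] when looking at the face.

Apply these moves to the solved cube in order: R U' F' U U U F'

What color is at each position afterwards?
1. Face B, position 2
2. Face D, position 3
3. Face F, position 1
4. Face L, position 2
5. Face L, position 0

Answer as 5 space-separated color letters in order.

Answer: W B G O R

Derivation:
After move 1 (R): R=RRRR U=WGWG F=GYGY D=YBYB B=WBWB
After move 2 (U'): U=GGWW F=OOGY R=GYRR B=RRWB L=WBOO
After move 3 (F'): F=OYOG U=GGGR R=BYYR D=BOYB L=WWOW
After move 4 (U): U=GGRG F=BYOG R=RRYR B=WWWB L=OYOW
After move 5 (U): U=RGGG F=RROG R=WWYR B=OYWB L=BYOW
After move 6 (U): U=GRGG F=WWOG R=OYYR B=BYWB L=RROW
After move 7 (F'): F=WGWO U=GROY R=OYBR D=RWYB L=RGOG
Query 1: B[2] = W
Query 2: D[3] = B
Query 3: F[1] = G
Query 4: L[2] = O
Query 5: L[0] = R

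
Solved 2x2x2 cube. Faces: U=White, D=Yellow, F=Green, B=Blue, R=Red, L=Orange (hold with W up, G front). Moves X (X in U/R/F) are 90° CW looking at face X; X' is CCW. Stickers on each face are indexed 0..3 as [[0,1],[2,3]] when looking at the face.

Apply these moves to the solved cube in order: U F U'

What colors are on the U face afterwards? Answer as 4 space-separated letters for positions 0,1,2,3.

After move 1 (U): U=WWWW F=RRGG R=BBRR B=OOBB L=GGOO
After move 2 (F): F=GRGR U=WWOG R=WBWR D=RBYY L=GYOY
After move 3 (U'): U=WGWO F=GYGR R=GRWR B=WBBB L=OOOY
Query: U face = WGWO

Answer: W G W O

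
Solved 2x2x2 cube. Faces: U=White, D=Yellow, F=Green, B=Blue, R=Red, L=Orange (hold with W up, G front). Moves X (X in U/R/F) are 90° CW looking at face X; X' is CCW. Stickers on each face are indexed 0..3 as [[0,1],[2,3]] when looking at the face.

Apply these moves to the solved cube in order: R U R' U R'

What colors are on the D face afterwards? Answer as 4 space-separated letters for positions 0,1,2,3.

After move 1 (R): R=RRRR U=WGWG F=GYGY D=YBYB B=WBWB
After move 2 (U): U=WWGG F=RRGY R=WBRR B=OOWB L=GYOO
After move 3 (R'): R=BRWR U=WWGO F=RWGG D=YRYY B=BOBB
After move 4 (U): U=GWOW F=BRGG R=BOWR B=GYBB L=RWOO
After move 5 (R'): R=ORBW U=GBOG F=BWGW D=YRYG B=YYRB
Query: D face = YRYG

Answer: Y R Y G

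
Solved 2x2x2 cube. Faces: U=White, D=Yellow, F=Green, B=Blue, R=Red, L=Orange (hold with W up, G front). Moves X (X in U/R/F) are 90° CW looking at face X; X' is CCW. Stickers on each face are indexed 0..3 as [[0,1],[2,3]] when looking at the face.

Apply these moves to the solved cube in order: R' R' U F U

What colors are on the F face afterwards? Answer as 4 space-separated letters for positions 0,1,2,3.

Answer: Y B B R

Derivation:
After move 1 (R'): R=RRRR U=WBWB F=GWGW D=YGYG B=YBYB
After move 2 (R'): R=RRRR U=WYWY F=GBGB D=YWYW B=GBGB
After move 3 (U): U=WWYY F=RRGB R=GBRR B=OOGB L=GBOO
After move 4 (F): F=GRBR U=WWOB R=YBYR D=RGYW L=GYOW
After move 5 (U): U=OWBW F=YBBR R=OOYR B=GYGB L=GROW
Query: F face = YBBR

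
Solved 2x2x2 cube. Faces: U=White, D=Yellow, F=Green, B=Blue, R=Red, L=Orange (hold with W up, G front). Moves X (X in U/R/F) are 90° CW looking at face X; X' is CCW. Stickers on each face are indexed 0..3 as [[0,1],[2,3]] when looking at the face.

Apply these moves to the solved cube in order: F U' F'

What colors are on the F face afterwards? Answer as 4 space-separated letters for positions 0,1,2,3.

After move 1 (F): F=GGGG U=WWOO R=WRWR D=RRYY L=OYOY
After move 2 (U'): U=WOWO F=OYGG R=GGWR B=WRBB L=BBOY
After move 3 (F'): F=YGOG U=WOGW R=RGRR D=BYYY L=BOOW
Query: F face = YGOG

Answer: Y G O G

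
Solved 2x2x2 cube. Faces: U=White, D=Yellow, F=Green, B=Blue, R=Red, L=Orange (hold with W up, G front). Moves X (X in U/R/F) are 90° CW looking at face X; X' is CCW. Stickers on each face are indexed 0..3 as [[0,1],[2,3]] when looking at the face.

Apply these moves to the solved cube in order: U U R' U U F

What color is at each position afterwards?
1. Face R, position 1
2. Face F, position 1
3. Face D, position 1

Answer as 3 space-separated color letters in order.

After move 1 (U): U=WWWW F=RRGG R=BBRR B=OOBB L=GGOO
After move 2 (U): U=WWWW F=BBGG R=OORR B=GGBB L=RROO
After move 3 (R'): R=OROR U=WBWG F=BWGW D=YBYG B=YGYB
After move 4 (U): U=WWGB F=ORGW R=YGOR B=RRYB L=BWOO
After move 5 (U): U=GWBW F=YGGW R=RROR B=BWYB L=OROO
After move 6 (F): F=GYWG U=GWOR R=BRWR D=ORYG L=OYOB
Query 1: R[1] = R
Query 2: F[1] = Y
Query 3: D[1] = R

Answer: R Y R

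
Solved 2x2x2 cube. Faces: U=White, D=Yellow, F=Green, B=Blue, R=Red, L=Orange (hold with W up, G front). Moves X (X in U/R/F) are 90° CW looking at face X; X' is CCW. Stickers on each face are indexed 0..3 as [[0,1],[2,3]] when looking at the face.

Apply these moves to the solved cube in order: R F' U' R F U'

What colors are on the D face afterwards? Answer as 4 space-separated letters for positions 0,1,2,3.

After move 1 (R): R=RRRR U=WGWG F=GYGY D=YBYB B=WBWB
After move 2 (F'): F=YYGG U=WGRR R=BRYR D=OOYB L=OGOW
After move 3 (U'): U=GRWR F=OGGG R=YYYR B=BRWB L=WBOW
After move 4 (R): R=YYRY U=GGWG F=OOGB D=OWYB B=RRRB
After move 5 (F): F=GOBO U=GGWB R=WYGY D=RYYB L=WOOW
After move 6 (U'): U=GBGW F=WOBO R=GOGY B=WYRB L=RROW
Query: D face = RYYB

Answer: R Y Y B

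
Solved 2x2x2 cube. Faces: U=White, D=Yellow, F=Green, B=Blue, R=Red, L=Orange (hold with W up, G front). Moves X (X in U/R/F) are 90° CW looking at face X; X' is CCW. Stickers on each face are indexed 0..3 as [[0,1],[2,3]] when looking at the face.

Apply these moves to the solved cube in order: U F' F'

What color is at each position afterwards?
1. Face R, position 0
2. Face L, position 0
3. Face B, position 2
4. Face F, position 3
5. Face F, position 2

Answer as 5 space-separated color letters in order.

Answer: O G B R R

Derivation:
After move 1 (U): U=WWWW F=RRGG R=BBRR B=OOBB L=GGOO
After move 2 (F'): F=RGRG U=WWBR R=YBYR D=GOYY L=GWOW
After move 3 (F'): F=GGRR U=WWYY R=OBGR D=WWYY L=GROB
Query 1: R[0] = O
Query 2: L[0] = G
Query 3: B[2] = B
Query 4: F[3] = R
Query 5: F[2] = R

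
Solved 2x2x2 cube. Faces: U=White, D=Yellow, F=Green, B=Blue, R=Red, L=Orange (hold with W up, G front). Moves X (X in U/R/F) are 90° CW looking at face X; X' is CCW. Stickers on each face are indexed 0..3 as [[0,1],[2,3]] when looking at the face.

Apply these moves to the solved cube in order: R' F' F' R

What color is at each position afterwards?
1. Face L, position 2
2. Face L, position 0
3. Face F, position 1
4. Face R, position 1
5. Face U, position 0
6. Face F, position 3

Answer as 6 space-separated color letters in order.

Answer: O O W O W G

Derivation:
After move 1 (R'): R=RRRR U=WBWB F=GWGW D=YGYG B=YBYB
After move 2 (F'): F=WWGG U=WBRR R=GRYR D=OOYG L=OBOW
After move 3 (F'): F=WGWG U=WBGY R=OROR D=BWYG L=OROR
After move 4 (R): R=OORR U=WGGG F=WWWG D=BYYY B=YBBB
Query 1: L[2] = O
Query 2: L[0] = O
Query 3: F[1] = W
Query 4: R[1] = O
Query 5: U[0] = W
Query 6: F[3] = G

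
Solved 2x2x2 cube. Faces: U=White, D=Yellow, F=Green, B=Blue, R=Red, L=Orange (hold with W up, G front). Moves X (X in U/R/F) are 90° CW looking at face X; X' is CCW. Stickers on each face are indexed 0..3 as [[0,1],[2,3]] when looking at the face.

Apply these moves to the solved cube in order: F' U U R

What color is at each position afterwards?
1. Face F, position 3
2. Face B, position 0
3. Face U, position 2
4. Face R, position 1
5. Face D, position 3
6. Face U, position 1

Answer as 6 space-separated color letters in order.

Answer: Y W W O G B

Derivation:
After move 1 (F'): F=GGGG U=WWRR R=YRYR D=OOYY L=OWOW
After move 2 (U): U=RWRW F=YRGG R=BBYR B=OWBB L=GGOW
After move 3 (U): U=RRWW F=BBGG R=OWYR B=GGBB L=YROW
After move 4 (R): R=YORW U=RBWG F=BOGY D=OBYG B=WGRB
Query 1: F[3] = Y
Query 2: B[0] = W
Query 3: U[2] = W
Query 4: R[1] = O
Query 5: D[3] = G
Query 6: U[1] = B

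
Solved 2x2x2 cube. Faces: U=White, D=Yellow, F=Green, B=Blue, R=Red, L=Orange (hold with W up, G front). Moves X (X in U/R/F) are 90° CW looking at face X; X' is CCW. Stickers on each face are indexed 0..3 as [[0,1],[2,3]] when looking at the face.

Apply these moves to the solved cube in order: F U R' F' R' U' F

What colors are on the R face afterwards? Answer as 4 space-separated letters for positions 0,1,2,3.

After move 1 (F): F=GGGG U=WWOO R=WRWR D=RRYY L=OYOY
After move 2 (U): U=OWOW F=WRGG R=BBWR B=OYBB L=GGOY
After move 3 (R'): R=BRBW U=OBOO F=WWGW D=RRYG B=YYRB
After move 4 (F'): F=WWWG U=OBBB R=RRRW D=GYYG L=GOOO
After move 5 (R'): R=RWRR U=ORBY F=WBWB D=GWYG B=GYYB
After move 6 (U'): U=RYOB F=GOWB R=WBRR B=RWYB L=GYOO
After move 7 (F): F=WGBO U=RYOY R=OBBR D=RWYG L=GGOW
Query: R face = OBBR

Answer: O B B R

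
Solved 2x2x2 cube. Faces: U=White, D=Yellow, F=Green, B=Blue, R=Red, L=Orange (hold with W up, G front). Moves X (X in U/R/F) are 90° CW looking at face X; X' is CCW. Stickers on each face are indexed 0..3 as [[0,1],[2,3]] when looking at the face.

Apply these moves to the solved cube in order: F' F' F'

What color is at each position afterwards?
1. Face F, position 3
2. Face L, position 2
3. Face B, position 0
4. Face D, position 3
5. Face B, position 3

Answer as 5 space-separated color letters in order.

Answer: G O B Y B

Derivation:
After move 1 (F'): F=GGGG U=WWRR R=YRYR D=OOYY L=OWOW
After move 2 (F'): F=GGGG U=WWYY R=OROR D=WWYY L=OROR
After move 3 (F'): F=GGGG U=WWOO R=WRWR D=RRYY L=OYOY
Query 1: F[3] = G
Query 2: L[2] = O
Query 3: B[0] = B
Query 4: D[3] = Y
Query 5: B[3] = B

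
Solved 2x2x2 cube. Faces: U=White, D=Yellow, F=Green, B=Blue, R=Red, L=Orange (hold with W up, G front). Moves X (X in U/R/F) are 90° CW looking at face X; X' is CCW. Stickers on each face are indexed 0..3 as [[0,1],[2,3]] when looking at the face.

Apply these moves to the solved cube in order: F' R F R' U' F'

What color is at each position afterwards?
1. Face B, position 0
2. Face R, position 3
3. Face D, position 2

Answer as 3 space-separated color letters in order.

After move 1 (F'): F=GGGG U=WWRR R=YRYR D=OOYY L=OWOW
After move 2 (R): R=YYRR U=WGRG F=GOGY D=OBYB B=RBWB
After move 3 (F): F=GGYO U=WGWW R=RYGR D=RYYB L=OOOB
After move 4 (R'): R=YRRG U=WWWR F=GGYW D=RGYO B=BBYB
After move 5 (U'): U=WRWW F=OOYW R=GGRG B=YRYB L=BBOB
After move 6 (F'): F=OWOY U=WRGR R=GGRG D=BBYO L=BWOW
Query 1: B[0] = Y
Query 2: R[3] = G
Query 3: D[2] = Y

Answer: Y G Y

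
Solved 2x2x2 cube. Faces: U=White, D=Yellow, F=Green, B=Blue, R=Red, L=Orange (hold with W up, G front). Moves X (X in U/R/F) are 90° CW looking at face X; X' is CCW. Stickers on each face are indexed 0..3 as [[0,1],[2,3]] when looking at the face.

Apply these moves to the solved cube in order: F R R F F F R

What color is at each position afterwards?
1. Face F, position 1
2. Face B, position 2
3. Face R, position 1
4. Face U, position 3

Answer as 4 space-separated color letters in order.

Answer: Y R W G

Derivation:
After move 1 (F): F=GGGG U=WWOO R=WRWR D=RRYY L=OYOY
After move 2 (R): R=WWRR U=WGOG F=GRGY D=RBYB B=OBWB
After move 3 (R): R=RWRW U=WROY F=GBGB D=RWYO B=GBGB
After move 4 (F): F=GGBB U=WRYY R=OWYW D=RRYO L=OROW
After move 5 (F): F=BGBG U=WRWR R=YWYW D=YOYO L=OROR
After move 6 (F): F=BBGG U=WRRR R=WWRW D=YYYO L=OYOO
After move 7 (R): R=RWWW U=WBRG F=BYGO D=YGYG B=RBRB
Query 1: F[1] = Y
Query 2: B[2] = R
Query 3: R[1] = W
Query 4: U[3] = G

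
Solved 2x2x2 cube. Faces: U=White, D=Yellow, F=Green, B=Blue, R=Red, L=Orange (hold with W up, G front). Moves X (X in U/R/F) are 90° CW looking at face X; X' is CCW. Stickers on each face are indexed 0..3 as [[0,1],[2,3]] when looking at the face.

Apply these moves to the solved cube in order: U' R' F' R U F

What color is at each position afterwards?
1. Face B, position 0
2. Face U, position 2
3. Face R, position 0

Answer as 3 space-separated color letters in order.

After move 1 (U'): U=WWWW F=OOGG R=GGRR B=RRBB L=BBOO
After move 2 (R'): R=GRGR U=WBWR F=OWGW D=YOYG B=YRYB
After move 3 (F'): F=WWOG U=WBGG R=ORYR D=BOYG L=BROW
After move 4 (R): R=YORR U=WWGG F=WOOG D=BYYY B=GRBB
After move 5 (U): U=GWGW F=YOOG R=GRRR B=BRBB L=WOOW
After move 6 (F): F=OYGO U=GWWO R=GRWR D=RGYY L=WBOY
Query 1: B[0] = B
Query 2: U[2] = W
Query 3: R[0] = G

Answer: B W G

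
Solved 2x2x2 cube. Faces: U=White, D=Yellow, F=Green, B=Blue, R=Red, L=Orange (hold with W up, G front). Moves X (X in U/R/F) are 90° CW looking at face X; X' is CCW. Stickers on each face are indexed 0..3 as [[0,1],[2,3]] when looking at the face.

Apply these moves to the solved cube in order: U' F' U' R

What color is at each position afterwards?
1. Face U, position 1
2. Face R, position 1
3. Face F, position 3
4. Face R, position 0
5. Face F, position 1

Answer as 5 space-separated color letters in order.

After move 1 (U'): U=WWWW F=OOGG R=GGRR B=RRBB L=BBOO
After move 2 (F'): F=OGOG U=WWGR R=YGYR D=BOYY L=BWOW
After move 3 (U'): U=WRWG F=BWOG R=OGYR B=YGBB L=RROW
After move 4 (R): R=YORG U=WWWG F=BOOY D=BBYY B=GGRB
Query 1: U[1] = W
Query 2: R[1] = O
Query 3: F[3] = Y
Query 4: R[0] = Y
Query 5: F[1] = O

Answer: W O Y Y O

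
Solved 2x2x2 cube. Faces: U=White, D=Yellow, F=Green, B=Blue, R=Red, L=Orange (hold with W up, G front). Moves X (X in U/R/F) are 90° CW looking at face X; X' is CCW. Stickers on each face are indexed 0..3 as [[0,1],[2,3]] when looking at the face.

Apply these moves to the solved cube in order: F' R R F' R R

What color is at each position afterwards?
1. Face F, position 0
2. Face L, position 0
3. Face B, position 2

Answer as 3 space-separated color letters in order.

Answer: B O B

Derivation:
After move 1 (F'): F=GGGG U=WWRR R=YRYR D=OOYY L=OWOW
After move 2 (R): R=YYRR U=WGRG F=GOGY D=OBYB B=RBWB
After move 3 (R): R=RYRY U=WORY F=GBGB D=OWYR B=GBGB
After move 4 (F'): F=BBGG U=WORR R=WYOY D=WWYR L=OYOR
After move 5 (R): R=OWYY U=WBRG F=BWGR D=WGYG B=RBOB
After move 6 (R): R=YOYW U=WWRR F=BGGG D=WOYR B=GBBB
Query 1: F[0] = B
Query 2: L[0] = O
Query 3: B[2] = B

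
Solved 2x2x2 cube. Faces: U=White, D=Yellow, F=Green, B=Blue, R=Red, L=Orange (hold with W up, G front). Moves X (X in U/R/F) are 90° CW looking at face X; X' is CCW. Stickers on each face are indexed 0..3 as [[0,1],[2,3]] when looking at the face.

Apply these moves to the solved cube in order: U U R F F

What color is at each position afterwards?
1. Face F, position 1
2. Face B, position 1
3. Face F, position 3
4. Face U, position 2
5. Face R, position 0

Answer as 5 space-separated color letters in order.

After move 1 (U): U=WWWW F=RRGG R=BBRR B=OOBB L=GGOO
After move 2 (U): U=WWWW F=BBGG R=OORR B=GGBB L=RROO
After move 3 (R): R=RORO U=WBWG F=BYGY D=YBYG B=WGWB
After move 4 (F): F=GBYY U=WBOR R=WOGO D=RRYG L=RYOB
After move 5 (F): F=YGYB U=WBBY R=OORO D=GWYG L=RROR
Query 1: F[1] = G
Query 2: B[1] = G
Query 3: F[3] = B
Query 4: U[2] = B
Query 5: R[0] = O

Answer: G G B B O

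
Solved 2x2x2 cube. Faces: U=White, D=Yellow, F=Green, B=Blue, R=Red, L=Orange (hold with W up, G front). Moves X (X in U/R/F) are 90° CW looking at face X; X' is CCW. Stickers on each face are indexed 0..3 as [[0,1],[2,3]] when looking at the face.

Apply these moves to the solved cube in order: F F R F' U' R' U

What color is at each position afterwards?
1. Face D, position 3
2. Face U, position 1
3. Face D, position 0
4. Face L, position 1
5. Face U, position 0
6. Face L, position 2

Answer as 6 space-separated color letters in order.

Answer: G G R R W O

Derivation:
After move 1 (F): F=GGGG U=WWOO R=WRWR D=RRYY L=OYOY
After move 2 (F): F=GGGG U=WWYY R=OROR D=WWYY L=OROR
After move 3 (R): R=OORR U=WGYG F=GWGY D=WBYB B=YBWB
After move 4 (F'): F=WYGG U=WGOR R=BOWR D=RRYB L=OGOY
After move 5 (U'): U=GRWO F=OGGG R=WYWR B=BOWB L=YBOY
After move 6 (R'): R=YRWW U=GWWB F=ORGO D=RGYG B=BORB
After move 7 (U): U=WGBW F=YRGO R=BOWW B=YBRB L=OROY
Query 1: D[3] = G
Query 2: U[1] = G
Query 3: D[0] = R
Query 4: L[1] = R
Query 5: U[0] = W
Query 6: L[2] = O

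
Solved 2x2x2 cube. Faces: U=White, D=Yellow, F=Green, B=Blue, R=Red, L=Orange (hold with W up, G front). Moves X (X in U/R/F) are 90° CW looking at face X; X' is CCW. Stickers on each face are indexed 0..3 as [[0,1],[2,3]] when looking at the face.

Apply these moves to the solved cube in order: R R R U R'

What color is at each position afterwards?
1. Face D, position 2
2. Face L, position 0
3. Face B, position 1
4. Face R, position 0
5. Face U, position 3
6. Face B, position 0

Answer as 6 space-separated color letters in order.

Answer: Y G O B O G

Derivation:
After move 1 (R): R=RRRR U=WGWG F=GYGY D=YBYB B=WBWB
After move 2 (R): R=RRRR U=WYWY F=GBGB D=YWYW B=GBGB
After move 3 (R): R=RRRR U=WBWB F=GWGW D=YGYG B=YBYB
After move 4 (U): U=WWBB F=RRGW R=YBRR B=OOYB L=GWOO
After move 5 (R'): R=BRYR U=WYBO F=RWGB D=YRYW B=GOGB
Query 1: D[2] = Y
Query 2: L[0] = G
Query 3: B[1] = O
Query 4: R[0] = B
Query 5: U[3] = O
Query 6: B[0] = G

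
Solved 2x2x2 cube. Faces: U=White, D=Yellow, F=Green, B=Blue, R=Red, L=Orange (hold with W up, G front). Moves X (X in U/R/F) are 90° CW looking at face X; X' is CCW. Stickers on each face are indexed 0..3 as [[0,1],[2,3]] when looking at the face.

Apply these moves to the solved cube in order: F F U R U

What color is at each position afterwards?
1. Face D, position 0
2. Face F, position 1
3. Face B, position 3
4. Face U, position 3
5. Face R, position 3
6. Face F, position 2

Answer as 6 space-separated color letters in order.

After move 1 (F): F=GGGG U=WWOO R=WRWR D=RRYY L=OYOY
After move 2 (F): F=GGGG U=WWYY R=OROR D=WWYY L=OROR
After move 3 (U): U=YWYW F=ORGG R=BBOR B=ORBB L=GGOR
After move 4 (R): R=OBRB U=YRYG F=OWGY D=WBYO B=WRWB
After move 5 (U): U=YYGR F=OBGY R=WRRB B=GGWB L=OWOR
Query 1: D[0] = W
Query 2: F[1] = B
Query 3: B[3] = B
Query 4: U[3] = R
Query 5: R[3] = B
Query 6: F[2] = G

Answer: W B B R B G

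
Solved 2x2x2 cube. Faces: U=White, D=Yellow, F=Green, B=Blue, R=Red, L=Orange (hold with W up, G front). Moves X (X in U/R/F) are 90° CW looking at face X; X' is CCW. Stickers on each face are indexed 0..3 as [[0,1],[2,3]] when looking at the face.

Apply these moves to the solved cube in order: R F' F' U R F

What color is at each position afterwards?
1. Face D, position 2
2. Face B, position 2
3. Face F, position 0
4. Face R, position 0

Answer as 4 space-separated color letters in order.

After move 1 (R): R=RRRR U=WGWG F=GYGY D=YBYB B=WBWB
After move 2 (F'): F=YYGG U=WGRR R=BRYR D=OOYB L=OGOW
After move 3 (F'): F=YGYG U=WGBY R=OROR D=GWYB L=OROR
After move 4 (U): U=BWYG F=ORYG R=WBOR B=ORWB L=YGOR
After move 5 (R): R=OWRB U=BRYG F=OWYB D=GWYO B=GRWB
After move 6 (F): F=YOBW U=BRRG R=YWGB D=ROYO L=YGOW
Query 1: D[2] = Y
Query 2: B[2] = W
Query 3: F[0] = Y
Query 4: R[0] = Y

Answer: Y W Y Y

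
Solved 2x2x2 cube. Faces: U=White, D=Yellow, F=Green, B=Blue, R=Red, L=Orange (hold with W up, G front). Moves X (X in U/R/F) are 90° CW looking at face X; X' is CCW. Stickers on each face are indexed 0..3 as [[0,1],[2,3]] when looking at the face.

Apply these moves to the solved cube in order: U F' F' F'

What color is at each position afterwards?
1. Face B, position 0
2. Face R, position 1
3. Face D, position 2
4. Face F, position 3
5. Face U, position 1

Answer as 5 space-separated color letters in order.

After move 1 (U): U=WWWW F=RRGG R=BBRR B=OOBB L=GGOO
After move 2 (F'): F=RGRG U=WWBR R=YBYR D=GOYY L=GWOW
After move 3 (F'): F=GGRR U=WWYY R=OBGR D=WWYY L=GROB
After move 4 (F'): F=GRGR U=WWOG R=WBWR D=RBYY L=GYOY
Query 1: B[0] = O
Query 2: R[1] = B
Query 3: D[2] = Y
Query 4: F[3] = R
Query 5: U[1] = W

Answer: O B Y R W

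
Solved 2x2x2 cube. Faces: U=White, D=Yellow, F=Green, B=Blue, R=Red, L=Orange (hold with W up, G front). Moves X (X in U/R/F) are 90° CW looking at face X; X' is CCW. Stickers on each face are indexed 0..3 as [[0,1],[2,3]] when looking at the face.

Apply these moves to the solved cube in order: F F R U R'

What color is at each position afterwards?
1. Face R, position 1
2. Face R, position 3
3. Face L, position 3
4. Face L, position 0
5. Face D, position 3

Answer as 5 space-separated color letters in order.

Answer: R R R G Y

Derivation:
After move 1 (F): F=GGGG U=WWOO R=WRWR D=RRYY L=OYOY
After move 2 (F): F=GGGG U=WWYY R=OROR D=WWYY L=OROR
After move 3 (R): R=OORR U=WGYG F=GWGY D=WBYB B=YBWB
After move 4 (U): U=YWGG F=OOGY R=YBRR B=ORWB L=GWOR
After move 5 (R'): R=BRYR U=YWGO F=OWGG D=WOYY B=BRBB
Query 1: R[1] = R
Query 2: R[3] = R
Query 3: L[3] = R
Query 4: L[0] = G
Query 5: D[3] = Y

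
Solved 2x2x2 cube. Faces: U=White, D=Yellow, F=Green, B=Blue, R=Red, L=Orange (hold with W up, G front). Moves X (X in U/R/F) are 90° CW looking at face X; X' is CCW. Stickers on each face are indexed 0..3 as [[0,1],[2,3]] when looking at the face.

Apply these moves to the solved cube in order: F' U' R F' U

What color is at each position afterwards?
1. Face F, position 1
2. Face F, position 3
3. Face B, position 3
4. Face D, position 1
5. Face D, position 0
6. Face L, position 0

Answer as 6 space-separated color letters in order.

After move 1 (F'): F=GGGG U=WWRR R=YRYR D=OOYY L=OWOW
After move 2 (U'): U=WRWR F=OWGG R=GGYR B=YRBB L=BBOW
After move 3 (R): R=YGRG U=WWWG F=OOGY D=OBYY B=RRRB
After move 4 (F'): F=OYOG U=WWYR R=BGOG D=BWYY L=BGOW
After move 5 (U): U=YWRW F=BGOG R=RROG B=BGRB L=OYOW
Query 1: F[1] = G
Query 2: F[3] = G
Query 3: B[3] = B
Query 4: D[1] = W
Query 5: D[0] = B
Query 6: L[0] = O

Answer: G G B W B O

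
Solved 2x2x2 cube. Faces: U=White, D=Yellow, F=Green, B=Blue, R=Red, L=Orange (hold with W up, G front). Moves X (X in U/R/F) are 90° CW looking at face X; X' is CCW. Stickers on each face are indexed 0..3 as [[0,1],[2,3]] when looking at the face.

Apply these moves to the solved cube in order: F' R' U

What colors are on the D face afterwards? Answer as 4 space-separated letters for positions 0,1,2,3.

Answer: O G Y G

Derivation:
After move 1 (F'): F=GGGG U=WWRR R=YRYR D=OOYY L=OWOW
After move 2 (R'): R=RRYY U=WBRB F=GWGR D=OGYG B=YBOB
After move 3 (U): U=RWBB F=RRGR R=YBYY B=OWOB L=GWOW
Query: D face = OGYG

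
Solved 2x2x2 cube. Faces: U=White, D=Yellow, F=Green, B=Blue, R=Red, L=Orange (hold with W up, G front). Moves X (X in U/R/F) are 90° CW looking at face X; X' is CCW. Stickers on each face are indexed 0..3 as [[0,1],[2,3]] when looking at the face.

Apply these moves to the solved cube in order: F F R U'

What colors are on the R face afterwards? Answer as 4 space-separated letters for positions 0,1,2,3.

After move 1 (F): F=GGGG U=WWOO R=WRWR D=RRYY L=OYOY
After move 2 (F): F=GGGG U=WWYY R=OROR D=WWYY L=OROR
After move 3 (R): R=OORR U=WGYG F=GWGY D=WBYB B=YBWB
After move 4 (U'): U=GGWY F=ORGY R=GWRR B=OOWB L=YBOR
Query: R face = GWRR

Answer: G W R R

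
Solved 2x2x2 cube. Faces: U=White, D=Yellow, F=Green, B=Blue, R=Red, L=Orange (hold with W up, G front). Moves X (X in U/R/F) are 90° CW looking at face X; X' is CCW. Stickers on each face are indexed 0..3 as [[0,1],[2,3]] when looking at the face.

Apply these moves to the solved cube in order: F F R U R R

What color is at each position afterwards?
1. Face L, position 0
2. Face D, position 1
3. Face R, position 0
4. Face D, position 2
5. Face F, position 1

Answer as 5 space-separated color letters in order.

After move 1 (F): F=GGGG U=WWOO R=WRWR D=RRYY L=OYOY
After move 2 (F): F=GGGG U=WWYY R=OROR D=WWYY L=OROR
After move 3 (R): R=OORR U=WGYG F=GWGY D=WBYB B=YBWB
After move 4 (U): U=YWGG F=OOGY R=YBRR B=ORWB L=GWOR
After move 5 (R): R=RYRB U=YOGY F=OBGB D=WWYO B=GRWB
After move 6 (R): R=RRBY U=YBGB F=OWGO D=WWYG B=YROB
Query 1: L[0] = G
Query 2: D[1] = W
Query 3: R[0] = R
Query 4: D[2] = Y
Query 5: F[1] = W

Answer: G W R Y W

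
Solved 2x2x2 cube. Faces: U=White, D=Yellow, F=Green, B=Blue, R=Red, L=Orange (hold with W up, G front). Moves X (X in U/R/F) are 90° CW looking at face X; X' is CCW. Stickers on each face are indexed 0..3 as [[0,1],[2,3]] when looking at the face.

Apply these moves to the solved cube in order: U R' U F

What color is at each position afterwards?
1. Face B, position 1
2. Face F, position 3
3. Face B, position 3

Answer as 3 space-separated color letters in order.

Answer: G R B

Derivation:
After move 1 (U): U=WWWW F=RRGG R=BBRR B=OOBB L=GGOO
After move 2 (R'): R=BRBR U=WBWO F=RWGW D=YRYG B=YOYB
After move 3 (U): U=WWOB F=BRGW R=YOBR B=GGYB L=RWOO
After move 4 (F): F=GBWR U=WWOW R=OOBR D=BYYG L=RYOR
Query 1: B[1] = G
Query 2: F[3] = R
Query 3: B[3] = B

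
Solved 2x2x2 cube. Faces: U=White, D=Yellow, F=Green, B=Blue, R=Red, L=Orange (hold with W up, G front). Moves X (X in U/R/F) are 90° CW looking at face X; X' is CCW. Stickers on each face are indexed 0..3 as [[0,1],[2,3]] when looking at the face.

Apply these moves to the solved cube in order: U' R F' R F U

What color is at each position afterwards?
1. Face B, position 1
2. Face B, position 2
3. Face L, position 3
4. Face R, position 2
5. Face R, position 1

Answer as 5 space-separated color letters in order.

After move 1 (U'): U=WWWW F=OOGG R=GGRR B=RRBB L=BBOO
After move 2 (R): R=RGRG U=WOWG F=OYGY D=YBYR B=WRWB
After move 3 (F'): F=YYOG U=WORR R=BGYG D=BOYR L=BGOW
After move 4 (R): R=YBGG U=WYRG F=YOOR D=BWYW B=RROB
After move 5 (F): F=OYRO U=WYWG R=RBGG D=GYYW L=BBOW
After move 6 (U): U=WWGY F=RBRO R=RRGG B=BBOB L=OYOW
Query 1: B[1] = B
Query 2: B[2] = O
Query 3: L[3] = W
Query 4: R[2] = G
Query 5: R[1] = R

Answer: B O W G R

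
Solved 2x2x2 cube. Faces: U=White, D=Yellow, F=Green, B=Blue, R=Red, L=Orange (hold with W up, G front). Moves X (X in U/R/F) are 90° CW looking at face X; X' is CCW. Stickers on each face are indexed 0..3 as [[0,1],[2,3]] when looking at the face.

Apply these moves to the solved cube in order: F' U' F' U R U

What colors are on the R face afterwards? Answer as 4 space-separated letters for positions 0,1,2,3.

Answer: R R R R

Derivation:
After move 1 (F'): F=GGGG U=WWRR R=YRYR D=OOYY L=OWOW
After move 2 (U'): U=WRWR F=OWGG R=GGYR B=YRBB L=BBOW
After move 3 (F'): F=WGOG U=WRGY R=OGOR D=BWYY L=BROW
After move 4 (U): U=GWYR F=OGOG R=YROR B=BRBB L=WGOW
After move 5 (R): R=OYRR U=GGYG F=OWOY D=BBYB B=RRWB
After move 6 (U): U=YGGG F=OYOY R=RRRR B=WGWB L=OWOW
Query: R face = RRRR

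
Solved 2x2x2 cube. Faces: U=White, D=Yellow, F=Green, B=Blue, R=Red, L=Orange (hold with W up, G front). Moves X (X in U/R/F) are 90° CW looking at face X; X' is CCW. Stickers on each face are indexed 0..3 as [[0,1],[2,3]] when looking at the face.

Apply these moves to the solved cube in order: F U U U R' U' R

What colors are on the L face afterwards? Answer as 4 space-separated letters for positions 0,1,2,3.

After move 1 (F): F=GGGG U=WWOO R=WRWR D=RRYY L=OYOY
After move 2 (U): U=OWOW F=WRGG R=BBWR B=OYBB L=GGOY
After move 3 (U): U=OOWW F=BBGG R=OYWR B=GGBB L=WROY
After move 4 (U): U=WOWO F=OYGG R=GGWR B=WRBB L=BBOY
After move 5 (R'): R=GRGW U=WBWW F=OOGO D=RYYG B=YRRB
After move 6 (U'): U=BWWW F=BBGO R=OOGW B=GRRB L=YROY
After move 7 (R): R=GOWO U=BBWO F=BYGG D=RRYG B=WRWB
Query: L face = YROY

Answer: Y R O Y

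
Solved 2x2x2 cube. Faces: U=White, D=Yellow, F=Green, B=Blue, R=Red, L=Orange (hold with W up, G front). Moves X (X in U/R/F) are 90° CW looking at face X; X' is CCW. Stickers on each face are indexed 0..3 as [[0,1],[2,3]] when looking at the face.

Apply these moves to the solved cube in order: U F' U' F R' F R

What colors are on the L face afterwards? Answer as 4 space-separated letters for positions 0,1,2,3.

After move 1 (U): U=WWWW F=RRGG R=BBRR B=OOBB L=GGOO
After move 2 (F'): F=RGRG U=WWBR R=YBYR D=GOYY L=GWOW
After move 3 (U'): U=WRWB F=GWRG R=RGYR B=YBBB L=OOOW
After move 4 (F): F=RGGW U=WRWO R=WGBR D=YRYY L=OGOO
After move 5 (R'): R=GRWB U=WBWY F=RRGO D=YGYW B=YBRB
After move 6 (F): F=GROR U=WBOG R=WRYB D=WGYW L=OYOG
After move 7 (R): R=YWBR U=WROR F=GGOW D=WRYY B=GBBB
Query: L face = OYOG

Answer: O Y O G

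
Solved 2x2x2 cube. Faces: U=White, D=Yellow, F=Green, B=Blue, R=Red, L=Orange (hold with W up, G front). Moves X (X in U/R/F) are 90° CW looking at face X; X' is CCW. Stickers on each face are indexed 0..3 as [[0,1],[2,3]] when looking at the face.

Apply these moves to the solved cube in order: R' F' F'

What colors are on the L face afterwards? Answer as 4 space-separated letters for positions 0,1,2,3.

After move 1 (R'): R=RRRR U=WBWB F=GWGW D=YGYG B=YBYB
After move 2 (F'): F=WWGG U=WBRR R=GRYR D=OOYG L=OBOW
After move 3 (F'): F=WGWG U=WBGY R=OROR D=BWYG L=OROR
Query: L face = OROR

Answer: O R O R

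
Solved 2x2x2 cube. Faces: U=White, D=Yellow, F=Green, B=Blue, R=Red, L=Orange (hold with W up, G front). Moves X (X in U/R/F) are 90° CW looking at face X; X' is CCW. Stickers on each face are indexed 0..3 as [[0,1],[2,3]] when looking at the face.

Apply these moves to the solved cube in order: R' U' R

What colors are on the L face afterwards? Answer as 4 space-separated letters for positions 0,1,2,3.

Answer: Y B O O

Derivation:
After move 1 (R'): R=RRRR U=WBWB F=GWGW D=YGYG B=YBYB
After move 2 (U'): U=BBWW F=OOGW R=GWRR B=RRYB L=YBOO
After move 3 (R): R=RGRW U=BOWW F=OGGG D=YYYR B=WRBB
Query: L face = YBOO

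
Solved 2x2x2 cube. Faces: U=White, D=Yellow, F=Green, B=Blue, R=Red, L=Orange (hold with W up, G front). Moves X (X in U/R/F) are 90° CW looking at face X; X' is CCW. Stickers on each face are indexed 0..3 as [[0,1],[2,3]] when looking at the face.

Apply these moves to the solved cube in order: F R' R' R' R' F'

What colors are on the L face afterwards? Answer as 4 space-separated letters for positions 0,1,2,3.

Answer: O O O O

Derivation:
After move 1 (F): F=GGGG U=WWOO R=WRWR D=RRYY L=OYOY
After move 2 (R'): R=RRWW U=WBOB F=GWGO D=RGYG B=YBRB
After move 3 (R'): R=RWRW U=WROY F=GBGB D=RWYO B=GBGB
After move 4 (R'): R=WWRR U=WGOG F=GRGY D=RBYB B=OBWB
After move 5 (R'): R=WRWR U=WWOO F=GGGG D=RRYY B=BBBB
After move 6 (F'): F=GGGG U=WWWW R=RRRR D=YYYY L=OOOO
Query: L face = OOOO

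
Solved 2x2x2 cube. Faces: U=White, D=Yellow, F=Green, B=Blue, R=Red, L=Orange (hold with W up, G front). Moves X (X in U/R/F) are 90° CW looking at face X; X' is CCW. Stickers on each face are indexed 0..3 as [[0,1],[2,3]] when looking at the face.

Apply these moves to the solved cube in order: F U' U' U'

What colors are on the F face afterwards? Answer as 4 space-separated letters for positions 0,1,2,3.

After move 1 (F): F=GGGG U=WWOO R=WRWR D=RRYY L=OYOY
After move 2 (U'): U=WOWO F=OYGG R=GGWR B=WRBB L=BBOY
After move 3 (U'): U=OOWW F=BBGG R=OYWR B=GGBB L=WROY
After move 4 (U'): U=OWOW F=WRGG R=BBWR B=OYBB L=GGOY
Query: F face = WRGG

Answer: W R G G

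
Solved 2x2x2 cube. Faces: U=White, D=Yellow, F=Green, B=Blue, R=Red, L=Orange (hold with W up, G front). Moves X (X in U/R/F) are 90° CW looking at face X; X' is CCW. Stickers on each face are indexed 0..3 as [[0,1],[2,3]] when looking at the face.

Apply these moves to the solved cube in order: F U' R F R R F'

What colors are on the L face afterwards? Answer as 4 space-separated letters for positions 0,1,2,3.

After move 1 (F): F=GGGG U=WWOO R=WRWR D=RRYY L=OYOY
After move 2 (U'): U=WOWO F=OYGG R=GGWR B=WRBB L=BBOY
After move 3 (R): R=WGRG U=WYWG F=ORGY D=RBYW B=OROB
After move 4 (F): F=GOYR U=WYYB R=WGGG D=RWYW L=BROB
After move 5 (R): R=GWGG U=WOYR F=GWYW D=ROYO B=BRYB
After move 6 (R): R=GGGW U=WWYW F=GOYO D=RYYB B=RROB
After move 7 (F'): F=OOGY U=WWGG R=YGRW D=RBYB L=BWOY
Query: L face = BWOY

Answer: B W O Y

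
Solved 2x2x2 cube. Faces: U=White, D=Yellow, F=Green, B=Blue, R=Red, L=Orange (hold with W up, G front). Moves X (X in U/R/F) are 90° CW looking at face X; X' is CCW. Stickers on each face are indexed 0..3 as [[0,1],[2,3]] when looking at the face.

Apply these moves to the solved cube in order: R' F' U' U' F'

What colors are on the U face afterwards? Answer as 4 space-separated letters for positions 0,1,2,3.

After move 1 (R'): R=RRRR U=WBWB F=GWGW D=YGYG B=YBYB
After move 2 (F'): F=WWGG U=WBRR R=GRYR D=OOYG L=OBOW
After move 3 (U'): U=BRWR F=OBGG R=WWYR B=GRYB L=YBOW
After move 4 (U'): U=RRBW F=YBGG R=OBYR B=WWYB L=GROW
After move 5 (F'): F=BGYG U=RROY R=OBOR D=RWYG L=GWOB
Query: U face = RROY

Answer: R R O Y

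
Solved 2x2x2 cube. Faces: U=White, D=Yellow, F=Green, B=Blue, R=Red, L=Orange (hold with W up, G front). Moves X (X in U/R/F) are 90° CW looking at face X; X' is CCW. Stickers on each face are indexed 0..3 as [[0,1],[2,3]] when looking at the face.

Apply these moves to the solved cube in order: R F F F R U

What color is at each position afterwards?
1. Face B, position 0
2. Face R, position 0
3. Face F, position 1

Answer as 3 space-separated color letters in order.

After move 1 (R): R=RRRR U=WGWG F=GYGY D=YBYB B=WBWB
After move 2 (F): F=GGYY U=WGOO R=WRGR D=RRYB L=OYOB
After move 3 (F): F=YGYG U=WGBY R=OROR D=GWYB L=OROR
After move 4 (F): F=YYGG U=WGRR R=BRYR D=OOYB L=OGOW
After move 5 (R): R=YBRR U=WYRG F=YOGB D=OWYW B=RBGB
After move 6 (U): U=RWGY F=YBGB R=RBRR B=OGGB L=YOOW
Query 1: B[0] = O
Query 2: R[0] = R
Query 3: F[1] = B

Answer: O R B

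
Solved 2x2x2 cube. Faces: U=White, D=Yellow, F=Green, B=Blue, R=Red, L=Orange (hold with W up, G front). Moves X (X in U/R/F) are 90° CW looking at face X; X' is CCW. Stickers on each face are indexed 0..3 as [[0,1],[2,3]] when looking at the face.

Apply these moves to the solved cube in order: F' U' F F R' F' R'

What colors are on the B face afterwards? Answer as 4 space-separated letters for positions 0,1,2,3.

Answer: O R G B

Derivation:
After move 1 (F'): F=GGGG U=WWRR R=YRYR D=OOYY L=OWOW
After move 2 (U'): U=WRWR F=OWGG R=GGYR B=YRBB L=BBOW
After move 3 (F): F=GOGW U=WRWB R=WGRR D=YGYY L=BOOO
After move 4 (F): F=GGWO U=WROO R=WGBR D=RWYY L=BYOG
After move 5 (R'): R=GRWB U=WBOY F=GRWO D=RGYO B=YRWB
After move 6 (F'): F=ROGW U=WBGW R=GRRB D=YGYO L=BYOO
After move 7 (R'): R=RBGR U=WWGY F=RBGW D=YOYW B=ORGB
Query: B face = ORGB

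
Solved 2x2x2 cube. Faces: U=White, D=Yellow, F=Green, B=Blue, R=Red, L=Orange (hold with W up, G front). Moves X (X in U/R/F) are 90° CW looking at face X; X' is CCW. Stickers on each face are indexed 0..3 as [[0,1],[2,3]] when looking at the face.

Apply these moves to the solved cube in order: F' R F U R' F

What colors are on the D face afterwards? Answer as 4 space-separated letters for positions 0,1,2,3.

Answer: R B Y O

Derivation:
After move 1 (F'): F=GGGG U=WWRR R=YRYR D=OOYY L=OWOW
After move 2 (R): R=YYRR U=WGRG F=GOGY D=OBYB B=RBWB
After move 3 (F): F=GGYO U=WGWW R=RYGR D=RYYB L=OOOB
After move 4 (U): U=WWWG F=RYYO R=RBGR B=OOWB L=GGOB
After move 5 (R'): R=BRRG U=WWWO F=RWYG D=RYYO B=BOYB
After move 6 (F): F=YRGW U=WWBG R=WROG D=RBYO L=GROY
Query: D face = RBYO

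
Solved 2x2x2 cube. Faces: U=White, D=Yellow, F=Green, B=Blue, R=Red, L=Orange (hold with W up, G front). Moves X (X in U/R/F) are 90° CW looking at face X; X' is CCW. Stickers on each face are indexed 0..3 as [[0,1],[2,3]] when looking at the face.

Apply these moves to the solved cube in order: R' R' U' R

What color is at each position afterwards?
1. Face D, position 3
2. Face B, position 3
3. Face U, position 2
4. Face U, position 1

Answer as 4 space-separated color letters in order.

After move 1 (R'): R=RRRR U=WBWB F=GWGW D=YGYG B=YBYB
After move 2 (R'): R=RRRR U=WYWY F=GBGB D=YWYW B=GBGB
After move 3 (U'): U=YYWW F=OOGB R=GBRR B=RRGB L=GBOO
After move 4 (R): R=RGRB U=YOWB F=OWGW D=YGYR B=WRYB
Query 1: D[3] = R
Query 2: B[3] = B
Query 3: U[2] = W
Query 4: U[1] = O

Answer: R B W O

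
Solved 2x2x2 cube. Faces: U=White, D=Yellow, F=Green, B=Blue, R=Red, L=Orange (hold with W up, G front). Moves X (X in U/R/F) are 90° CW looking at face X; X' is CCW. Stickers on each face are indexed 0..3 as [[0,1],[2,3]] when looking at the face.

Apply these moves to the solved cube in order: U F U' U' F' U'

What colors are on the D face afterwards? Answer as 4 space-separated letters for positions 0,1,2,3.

After move 1 (U): U=WWWW F=RRGG R=BBRR B=OOBB L=GGOO
After move 2 (F): F=GRGR U=WWOG R=WBWR D=RBYY L=GYOY
After move 3 (U'): U=WGWO F=GYGR R=GRWR B=WBBB L=OOOY
After move 4 (U'): U=GOWW F=OOGR R=GYWR B=GRBB L=WBOY
After move 5 (F'): F=OROG U=GOGW R=BYRR D=BYYY L=WWOW
After move 6 (U'): U=OWGG F=WWOG R=ORRR B=BYBB L=GROW
Query: D face = BYYY

Answer: B Y Y Y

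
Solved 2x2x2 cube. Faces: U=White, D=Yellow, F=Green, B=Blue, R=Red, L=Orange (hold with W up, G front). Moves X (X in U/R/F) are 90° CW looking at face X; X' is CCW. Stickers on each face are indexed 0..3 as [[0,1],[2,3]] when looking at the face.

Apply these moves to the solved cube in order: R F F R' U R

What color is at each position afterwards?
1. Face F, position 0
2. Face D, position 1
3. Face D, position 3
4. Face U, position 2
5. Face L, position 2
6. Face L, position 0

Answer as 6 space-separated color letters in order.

Answer: R W O W O Y

Derivation:
After move 1 (R): R=RRRR U=WGWG F=GYGY D=YBYB B=WBWB
After move 2 (F): F=GGYY U=WGOO R=WRGR D=RRYB L=OYOB
After move 3 (F): F=YGYG U=WGBY R=OROR D=GWYB L=OROR
After move 4 (R'): R=RROO U=WWBW F=YGYY D=GGYG B=BBWB
After move 5 (U): U=BWWW F=RRYY R=BBOO B=ORWB L=YGOR
After move 6 (R): R=OBOB U=BRWY F=RGYG D=GWYO B=WRWB
Query 1: F[0] = R
Query 2: D[1] = W
Query 3: D[3] = O
Query 4: U[2] = W
Query 5: L[2] = O
Query 6: L[0] = Y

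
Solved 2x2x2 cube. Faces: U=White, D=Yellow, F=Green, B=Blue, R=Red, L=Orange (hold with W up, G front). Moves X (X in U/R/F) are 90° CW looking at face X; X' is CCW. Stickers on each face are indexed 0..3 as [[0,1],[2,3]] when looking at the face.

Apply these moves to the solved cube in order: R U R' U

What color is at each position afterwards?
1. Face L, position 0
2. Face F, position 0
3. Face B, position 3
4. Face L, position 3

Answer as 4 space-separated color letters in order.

After move 1 (R): R=RRRR U=WGWG F=GYGY D=YBYB B=WBWB
After move 2 (U): U=WWGG F=RRGY R=WBRR B=OOWB L=GYOO
After move 3 (R'): R=BRWR U=WWGO F=RWGG D=YRYY B=BOBB
After move 4 (U): U=GWOW F=BRGG R=BOWR B=GYBB L=RWOO
Query 1: L[0] = R
Query 2: F[0] = B
Query 3: B[3] = B
Query 4: L[3] = O

Answer: R B B O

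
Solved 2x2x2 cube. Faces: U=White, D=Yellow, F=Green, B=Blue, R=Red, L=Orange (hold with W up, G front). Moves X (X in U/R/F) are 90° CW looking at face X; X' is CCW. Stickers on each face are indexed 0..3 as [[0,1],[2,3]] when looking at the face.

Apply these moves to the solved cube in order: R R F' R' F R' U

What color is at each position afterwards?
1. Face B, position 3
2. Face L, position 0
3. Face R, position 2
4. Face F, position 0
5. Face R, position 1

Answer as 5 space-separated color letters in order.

Answer: B G R R B

Derivation:
After move 1 (R): R=RRRR U=WGWG F=GYGY D=YBYB B=WBWB
After move 2 (R): R=RRRR U=WYWY F=GBGB D=YWYW B=GBGB
After move 3 (F'): F=BBGG U=WYRR R=WRYR D=OOYW L=OYOW
After move 4 (R'): R=RRWY U=WGRG F=BYGR D=OBYG B=WBOB
After move 5 (F): F=GBRY U=WGWY R=RRGY D=WRYG L=OOOB
After move 6 (R'): R=RYRG U=WOWW F=GGRY D=WBYY B=GBRB
After move 7 (U): U=WWWO F=RYRY R=GBRG B=OORB L=GGOB
Query 1: B[3] = B
Query 2: L[0] = G
Query 3: R[2] = R
Query 4: F[0] = R
Query 5: R[1] = B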